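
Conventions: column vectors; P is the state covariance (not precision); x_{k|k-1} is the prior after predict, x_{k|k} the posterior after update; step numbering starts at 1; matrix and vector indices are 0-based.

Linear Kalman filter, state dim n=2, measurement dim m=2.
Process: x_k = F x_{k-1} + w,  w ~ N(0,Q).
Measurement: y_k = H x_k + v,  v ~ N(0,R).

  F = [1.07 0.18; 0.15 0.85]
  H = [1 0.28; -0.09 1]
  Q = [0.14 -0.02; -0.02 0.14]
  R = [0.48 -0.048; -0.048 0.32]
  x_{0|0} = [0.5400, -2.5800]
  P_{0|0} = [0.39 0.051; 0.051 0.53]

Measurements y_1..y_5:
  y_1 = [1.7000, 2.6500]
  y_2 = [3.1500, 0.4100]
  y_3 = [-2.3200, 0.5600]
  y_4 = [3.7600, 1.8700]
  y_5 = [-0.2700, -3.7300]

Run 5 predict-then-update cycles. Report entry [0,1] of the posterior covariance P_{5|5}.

step 1: x^-=[0.1134, -2.1120]  P^-=[0.6233 0.1714; 0.1714 0.5447]  S=[1.2420 0.2155; 0.2155 0.8389]  K=[0.5408 -0.0014; 0.1584 0.5902]  nu=[2.1780, 4.7722]  x^+=[1.2843, 1.0496]  P^+=[0.2605 -0.0030; -0.0030 0.1810]
step 2: x^-=[1.5631, 1.0848]  P^-=[0.4429 0.0467; 0.0467 0.2759]  S=[0.9707 0.0349; 0.0349 0.5911]  K=[0.4703 -0.0162; 0.1114 0.4531]  nu=[1.2831, -0.5342]  x^+=[2.1753, 0.9858]  P^+=[0.2286 -0.0072; -0.0072 0.1390]
step 3: x^-=[2.5050, 1.1642]  P^-=[0.4034 0.0312; 0.0312 0.2437]  S=[0.9200 0.0144; 0.0144 0.5614]  K=[0.4483 -0.0205; 0.1014 0.4266]  nu=[-5.1510, -0.3788]  x^+=[0.2035, 0.4801]  P^+=[0.2185 -0.0084; -0.0084 0.1309]
step 4: x^-=[0.3042, 0.4386]  P^-=[0.3912 0.0272; 0.0272 0.2373]  S=[0.9050 0.0098; 0.0098 0.5556]  K=[0.4409 -0.0221; 0.0989 0.4210]  nu=[3.3330, 1.4588]  x^+=[1.7414, 1.3825]  P^+=[0.2152 -0.0089; -0.0089 0.1292]
step 5: x^-=[2.1122, 1.4364]  P^-=[0.3871 0.0260; 0.0260 0.2359]  S=[0.9002 0.0085; 0.0085 0.5544]  K=[0.4384 -0.0227; 0.0983 0.4198]  nu=[-2.7843, -4.9763]  x^+=[1.0048, -0.9263]  P^+=[0.2140 -0.0091; -0.0091 0.1288]

P_post[0,1] = -0.0091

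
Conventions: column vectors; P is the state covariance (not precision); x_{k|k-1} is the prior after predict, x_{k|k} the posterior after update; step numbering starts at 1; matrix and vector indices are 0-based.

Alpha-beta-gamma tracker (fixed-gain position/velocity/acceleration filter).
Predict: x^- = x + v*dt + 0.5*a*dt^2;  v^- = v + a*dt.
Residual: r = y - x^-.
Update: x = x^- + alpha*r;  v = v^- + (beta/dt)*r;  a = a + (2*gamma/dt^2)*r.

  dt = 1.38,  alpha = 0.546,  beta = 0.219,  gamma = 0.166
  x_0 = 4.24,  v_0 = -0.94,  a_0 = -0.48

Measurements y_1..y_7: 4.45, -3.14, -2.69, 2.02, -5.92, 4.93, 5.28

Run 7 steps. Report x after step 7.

x_post = 5.8003

step 1: x_pred=2.4857  r=1.9643  x^+=3.5582  v^+=-1.2907  a^+=-0.1376
step 2: x_pred=1.6461  r=-4.7861  x^+=-0.9671  v^+=-2.2401  a^+=-0.9719
step 3: x_pred=-4.9839  r=2.2939  x^+=-3.7314  v^+=-3.2173  a^+=-0.5720
step 4: x_pred=-8.7160  r=10.7360  x^+=-2.8541  v^+=-2.3030  a^+=1.2996
step 5: x_pred=-4.7948  r=-1.1252  x^+=-5.4091  v^+=-0.6881  a^+=1.1034
step 6: x_pred=-5.3080  r=10.2380  x^+=0.2819  v^+=2.4594  a^+=2.8883
step 7: x_pred=6.4261  r=-1.1461  x^+=5.8003  v^+=6.2633  a^+=2.6885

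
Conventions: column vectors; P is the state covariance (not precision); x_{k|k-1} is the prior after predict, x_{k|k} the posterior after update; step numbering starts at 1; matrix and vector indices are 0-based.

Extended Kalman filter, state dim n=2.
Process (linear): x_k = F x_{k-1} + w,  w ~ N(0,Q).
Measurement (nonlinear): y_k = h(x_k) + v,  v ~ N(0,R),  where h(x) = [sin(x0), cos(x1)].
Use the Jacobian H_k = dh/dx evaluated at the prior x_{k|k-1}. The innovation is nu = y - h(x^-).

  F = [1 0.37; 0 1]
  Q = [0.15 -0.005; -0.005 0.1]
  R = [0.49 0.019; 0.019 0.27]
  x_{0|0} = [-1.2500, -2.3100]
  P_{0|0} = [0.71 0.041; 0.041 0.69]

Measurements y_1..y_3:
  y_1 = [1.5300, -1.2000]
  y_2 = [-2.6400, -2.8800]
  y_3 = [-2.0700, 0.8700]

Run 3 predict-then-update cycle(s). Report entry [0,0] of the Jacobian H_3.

H_jac[0,0] = 0.5646

step 1: x^-=[-2.1047, -2.3100]  P^-=[0.9848 0.2913; 0.2913 0.7900]  H_jac=[-0.5089 0.0000; 0.0000 0.7390]  S=[0.7450 -0.0906; -0.0906 0.7014]  K=[-0.6455 0.2236; -0.0994 0.8195]  nu=[2.3908, -0.5263]  x^+=[-3.7656, -2.9789]  P^+=[0.6132 0.0651; 0.0651 0.2968]
step 2: x^-=[-4.8678, -2.9789]  P^-=[0.8520 0.1699; 0.1699 0.3968]  H_jac=[0.1548 0.0000; 0.0000 0.1620]  S=[0.5104 0.0233; 0.0233 0.2804]  K=[0.2549 0.0770; 0.0412 0.2258]  nu=[-3.6279, -1.8932]  x^+=[-5.9383, -3.5561]  P^+=[0.8162 0.1583; 0.1583 0.3812]
step 3: x^-=[-7.2540, -3.5561]  P^-=[1.1356 0.2943; 0.2943 0.4812]  H_jac=[0.5646 0.0000; 0.0000 -0.4027]  S=[0.8520 -0.0479; -0.0479 0.3480]  K=[0.7391 -0.2388; 0.1650 -0.5341]  nu=[-1.2446, 1.7853]  x^+=[-8.6003, -4.7150]  P^+=[0.6334 0.1252; 0.1252 0.3503]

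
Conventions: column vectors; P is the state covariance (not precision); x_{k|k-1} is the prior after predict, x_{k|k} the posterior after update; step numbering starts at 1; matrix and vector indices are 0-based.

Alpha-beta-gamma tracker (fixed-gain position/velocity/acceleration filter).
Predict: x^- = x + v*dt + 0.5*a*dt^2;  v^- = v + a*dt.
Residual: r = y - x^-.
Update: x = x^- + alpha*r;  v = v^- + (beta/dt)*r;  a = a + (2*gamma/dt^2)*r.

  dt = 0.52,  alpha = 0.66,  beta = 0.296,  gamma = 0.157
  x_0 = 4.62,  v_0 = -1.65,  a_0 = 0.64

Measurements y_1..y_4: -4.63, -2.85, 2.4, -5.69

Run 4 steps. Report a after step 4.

step 1: x_pred=3.8485  r=-8.4785  x^+=-1.7473  v^+=-6.1434  a^+=-9.2056
step 2: x_pred=-6.1865  r=3.3365  x^+=-3.9844  v^+=-9.0311  a^+=-5.3312
step 3: x_pred=-9.4014  r=11.8014  x^+=-1.6125  v^+=-5.0856  a^+=8.3731
step 4: x_pred=-3.1250  r=-2.5650  x^+=-4.8179  v^+=-2.1917  a^+=5.3945

a_post = 5.3945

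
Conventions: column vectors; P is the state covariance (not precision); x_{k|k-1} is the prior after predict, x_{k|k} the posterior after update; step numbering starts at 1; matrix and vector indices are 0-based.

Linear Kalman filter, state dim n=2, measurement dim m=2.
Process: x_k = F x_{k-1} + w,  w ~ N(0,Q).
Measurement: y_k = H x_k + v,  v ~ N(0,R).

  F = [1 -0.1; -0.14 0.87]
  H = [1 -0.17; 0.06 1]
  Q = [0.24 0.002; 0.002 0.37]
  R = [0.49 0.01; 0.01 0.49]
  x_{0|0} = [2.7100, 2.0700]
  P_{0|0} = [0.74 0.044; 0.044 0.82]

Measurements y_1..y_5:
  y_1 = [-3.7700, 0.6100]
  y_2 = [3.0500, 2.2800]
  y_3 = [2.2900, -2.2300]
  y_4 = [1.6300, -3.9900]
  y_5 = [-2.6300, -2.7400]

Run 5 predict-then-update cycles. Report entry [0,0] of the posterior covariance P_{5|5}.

P_post[0,0] = 0.2425

step 1: x^-=[2.5030, 1.4215]  P^-=[0.9794 -0.1340; -0.1340 0.9944]  S=[1.5437 -0.2330; -0.2330 1.4719]  K=[0.6572 0.0529; -0.0975 0.6547]  nu=[-6.0313, -0.9617]  x^+=[-1.5116, 1.3801]  P^+=[0.3248 0.0130; 0.0130 0.3191]
step 2: x^-=[-1.6496, 1.4123]  P^-=[0.5653 -0.0597; -0.0597 0.6147]  S=[1.0934 -0.1197; -0.1197 1.0996]  K=[0.5301 0.0342; -0.0904 0.5459]  nu=[4.9397, 0.9666]  x^+=[1.0019, 1.4933]  P^+=[0.2612 0.0064; 0.0064 0.2662]
step 3: x^-=[0.8526, 1.1589]  P^-=[0.5026 -0.0521; -0.0521 0.5751]  S=[1.0269 -0.1091; -0.1091 1.0606]  K=[0.5013 0.0309; -0.0896 0.5300]  nu=[1.6344, -3.4401]  x^+=[1.5656, -0.8108]  P^+=[0.2469 0.0054; 0.0054 0.2585]
step 4: x^-=[1.6466, -0.9246]  P^-=[0.4884 -0.0503; -0.0503 0.5692]  S=[1.0119 -0.1073; -0.1073 1.0549]  K=[0.4943 0.0303; -0.0894 0.5276]  nu=[-0.1738, -3.1642]  x^+=[1.4647, -2.5785]  P^+=[0.2434 0.0052; 0.0052 0.2573]
step 5: x^-=[1.7226, -2.4484]  P^-=[0.4849 -0.0499; -0.0499 0.5683]  S=[1.0083 -0.1069; -0.1069 1.0540]  K=[0.4925 0.0302; -0.0894 0.5272]  nu=[-4.7688, -0.3950]  x^+=[-0.6382, -2.2304]  P^+=[0.2425 0.0052; 0.0052 0.2571]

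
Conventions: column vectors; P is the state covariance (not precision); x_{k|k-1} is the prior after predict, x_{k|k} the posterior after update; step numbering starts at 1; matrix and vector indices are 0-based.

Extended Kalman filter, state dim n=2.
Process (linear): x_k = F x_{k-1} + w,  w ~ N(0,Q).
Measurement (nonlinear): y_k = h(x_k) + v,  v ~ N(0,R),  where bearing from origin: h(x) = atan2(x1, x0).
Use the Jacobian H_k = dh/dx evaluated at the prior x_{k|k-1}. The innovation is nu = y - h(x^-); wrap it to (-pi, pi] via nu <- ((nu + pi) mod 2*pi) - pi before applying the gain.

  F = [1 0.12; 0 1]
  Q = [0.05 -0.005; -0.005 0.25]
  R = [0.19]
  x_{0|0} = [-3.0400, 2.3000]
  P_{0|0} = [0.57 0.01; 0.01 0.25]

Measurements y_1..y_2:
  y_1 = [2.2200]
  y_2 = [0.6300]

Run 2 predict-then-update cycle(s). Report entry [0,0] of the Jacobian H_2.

H_jac[0,0] = -0.2118

step 1: x^-=[-2.7640, 2.3000]  P^-=[0.6260 0.0350; 0.0350 0.5000]  H_jac=[-0.1779 -0.2138]  S=[0.2353]  K=[-0.5050; -0.4807]  nu=[-0.2276]  x^+=[-2.6491, 2.4094]  P^+=[0.5660 -0.0221; -0.0221 0.4456]
step 2: x^-=[-2.3600, 2.4094]  P^-=[0.6171 0.0264; 0.0264 0.6956]  H_jac=[-0.2118 -0.2075]  S=[0.2499]  K=[-0.5448; -0.5998]  nu=[-1.7158]  x^+=[-1.4251, 3.4385]  P^+=[0.5429 -0.0553; -0.0553 0.6057]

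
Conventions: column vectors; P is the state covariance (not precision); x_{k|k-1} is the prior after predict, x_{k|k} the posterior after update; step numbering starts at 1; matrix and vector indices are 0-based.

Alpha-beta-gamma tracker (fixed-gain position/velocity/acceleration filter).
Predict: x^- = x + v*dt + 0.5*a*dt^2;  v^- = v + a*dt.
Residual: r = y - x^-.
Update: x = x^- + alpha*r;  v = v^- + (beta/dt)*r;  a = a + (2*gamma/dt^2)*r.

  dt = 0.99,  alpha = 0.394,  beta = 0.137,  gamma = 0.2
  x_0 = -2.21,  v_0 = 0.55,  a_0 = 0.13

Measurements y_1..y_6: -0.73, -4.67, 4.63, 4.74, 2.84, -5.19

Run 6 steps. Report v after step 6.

step 1: x_pred=-1.6018  r=0.8718  x^+=-1.2583  v^+=0.7993  a^+=0.4858
step 2: x_pred=-0.2289  r=-4.4411  x^+=-1.9787  v^+=0.6657  a^+=-1.3267
step 3: x_pred=-1.9698  r=6.5998  x^+=0.6305  v^+=0.2656  a^+=1.3668
step 4: x_pred=1.5632  r=3.1768  x^+=2.8149  v^+=2.0583  a^+=2.6633
step 5: x_pred=6.1578  r=-3.3178  x^+=4.8506  v^+=4.2359  a^+=1.3093
step 6: x_pred=9.6857  r=-14.8757  x^+=3.8247  v^+=3.4735  a^+=-4.7618

v_post = 3.4735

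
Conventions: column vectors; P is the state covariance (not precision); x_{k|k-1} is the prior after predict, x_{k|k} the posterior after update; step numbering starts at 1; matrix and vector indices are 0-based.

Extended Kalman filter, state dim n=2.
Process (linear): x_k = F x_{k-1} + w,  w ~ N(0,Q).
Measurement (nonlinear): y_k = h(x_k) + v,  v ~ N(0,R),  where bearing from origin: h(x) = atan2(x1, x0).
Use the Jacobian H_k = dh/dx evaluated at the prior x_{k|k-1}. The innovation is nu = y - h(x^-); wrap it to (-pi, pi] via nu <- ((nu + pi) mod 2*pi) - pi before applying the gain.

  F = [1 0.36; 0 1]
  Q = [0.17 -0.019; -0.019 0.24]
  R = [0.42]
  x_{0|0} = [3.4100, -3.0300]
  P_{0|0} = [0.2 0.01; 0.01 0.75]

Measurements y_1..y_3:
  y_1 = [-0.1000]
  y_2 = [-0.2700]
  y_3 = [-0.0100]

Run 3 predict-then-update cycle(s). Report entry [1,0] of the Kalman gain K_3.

step 1: x^-=[2.3192, -3.0300]  P^-=[0.4744 0.2610; 0.2610 0.9900]  H_jac=[0.2081 0.1593]  S=[0.4830]  K=[0.2905; 0.4390]  nu=[0.8175]  x^+=[2.5567, -2.6711]  P^+=[0.4336 0.1994; 0.1994 0.8969]
step 2: x^-=[1.5951, -2.6711]  P^-=[0.8635 0.5033; 0.5033 1.1369]  H_jac=[0.2760 0.1648]  S=[0.5624]  K=[0.5712; 0.5801]  nu=[0.7625]  x^+=[2.0306, -2.2288]  P^+=[0.6800 0.3170; 0.3170 0.9477]
step 3: x^-=[1.2282, -2.2288]  P^-=[1.2010 0.6391; 0.6391 1.1877]  H_jac=[0.3442 0.1896]  S=[0.6884]  K=[0.7765; 0.6467]  nu=[1.0571]  x^+=[2.0491, -1.5451]  P^+=[0.7859 0.2934; 0.2934 0.8998]

K[1,0] = 0.6467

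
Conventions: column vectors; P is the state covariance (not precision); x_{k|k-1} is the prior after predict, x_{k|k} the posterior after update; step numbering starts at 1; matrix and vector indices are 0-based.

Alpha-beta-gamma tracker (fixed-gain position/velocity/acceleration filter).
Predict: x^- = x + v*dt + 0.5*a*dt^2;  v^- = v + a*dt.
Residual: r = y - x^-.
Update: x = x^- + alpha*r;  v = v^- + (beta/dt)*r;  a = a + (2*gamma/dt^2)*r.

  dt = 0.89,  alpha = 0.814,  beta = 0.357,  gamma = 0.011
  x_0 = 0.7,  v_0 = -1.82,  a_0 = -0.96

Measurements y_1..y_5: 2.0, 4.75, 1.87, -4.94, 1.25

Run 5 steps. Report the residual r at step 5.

step 1: x_pred=-1.3000  r=3.3000  x^+=1.3862  v^+=-1.3507  a^+=-0.8683
step 2: x_pred=-0.1598  r=4.9098  x^+=3.8368  v^+=-0.1541  a^+=-0.7320
step 3: x_pred=3.4098  r=-1.5398  x^+=2.1564  v^+=-1.4232  a^+=-0.7747
step 4: x_pred=0.5829  r=-5.5229  x^+=-3.9127  v^+=-4.3281  a^+=-0.9281
step 5: x_pred=-8.1323  r=9.3823  x^+=-0.4951  v^+=-1.3906  a^+=-0.6676

resid = 9.3823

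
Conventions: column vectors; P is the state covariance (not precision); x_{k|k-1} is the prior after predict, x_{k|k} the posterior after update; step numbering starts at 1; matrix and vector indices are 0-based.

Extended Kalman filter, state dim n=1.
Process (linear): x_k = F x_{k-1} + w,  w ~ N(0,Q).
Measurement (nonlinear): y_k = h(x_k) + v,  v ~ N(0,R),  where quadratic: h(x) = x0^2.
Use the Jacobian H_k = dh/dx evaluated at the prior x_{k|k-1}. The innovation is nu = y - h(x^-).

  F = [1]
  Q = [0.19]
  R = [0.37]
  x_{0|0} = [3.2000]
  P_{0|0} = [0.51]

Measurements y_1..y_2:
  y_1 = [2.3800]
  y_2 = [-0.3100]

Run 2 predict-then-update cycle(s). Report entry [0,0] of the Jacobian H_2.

H_jac[0,0] = 3.9750

step 1: x^-=[3.2000]  P^-=[0.7000]  H_jac=[6.4000]  S=[29.0420]  K=[0.1543]  nu=[-7.8600]  x^+=[1.9875]  P^+=[0.0089]
step 2: x^-=[1.9875]  P^-=[0.1989]  H_jac=[3.9750]  S=[3.5131]  K=[0.2251]  nu=[-4.2602]  x^+=[1.0287]  P^+=[0.0210]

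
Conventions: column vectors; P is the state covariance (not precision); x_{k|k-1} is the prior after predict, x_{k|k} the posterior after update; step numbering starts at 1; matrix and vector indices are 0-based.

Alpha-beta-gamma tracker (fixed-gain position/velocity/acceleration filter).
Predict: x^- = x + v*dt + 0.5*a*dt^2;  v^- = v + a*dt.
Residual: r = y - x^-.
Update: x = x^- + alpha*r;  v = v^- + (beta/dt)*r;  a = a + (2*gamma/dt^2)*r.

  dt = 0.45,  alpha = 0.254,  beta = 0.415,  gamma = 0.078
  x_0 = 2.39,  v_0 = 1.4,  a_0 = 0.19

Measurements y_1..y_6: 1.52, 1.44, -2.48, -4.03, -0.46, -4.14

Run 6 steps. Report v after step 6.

v_post = -1.4676

step 1: x_pred=3.0392  r=-1.5192  x^+=2.6534  v^+=0.0844  a^+=-0.9804
step 2: x_pred=2.5921  r=-1.1521  x^+=2.2995  v^+=-1.4192  a^+=-1.8679
step 3: x_pred=1.4717  r=-3.9517  x^+=0.4680  v^+=-5.9041  a^+=-4.9122
step 4: x_pred=-2.6862  r=-1.3438  x^+=-3.0276  v^+=-9.3538  a^+=-5.9473
step 5: x_pred=-7.8389  r=7.3789  x^+=-5.9647  v^+=-5.2251  a^+=-0.2628
step 6: x_pred=-8.3426  r=4.2026  x^+=-7.2751  v^+=-1.4676  a^+=2.9747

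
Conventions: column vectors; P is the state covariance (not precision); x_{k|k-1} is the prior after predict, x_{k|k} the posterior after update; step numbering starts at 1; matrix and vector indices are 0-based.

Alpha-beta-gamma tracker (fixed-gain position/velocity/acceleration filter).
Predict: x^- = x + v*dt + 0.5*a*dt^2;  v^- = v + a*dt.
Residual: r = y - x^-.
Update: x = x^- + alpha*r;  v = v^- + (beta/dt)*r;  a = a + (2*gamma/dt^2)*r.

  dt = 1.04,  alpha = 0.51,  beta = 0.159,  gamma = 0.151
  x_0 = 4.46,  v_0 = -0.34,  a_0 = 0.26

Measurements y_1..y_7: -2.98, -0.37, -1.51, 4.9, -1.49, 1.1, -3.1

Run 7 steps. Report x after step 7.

step 1: x_pred=4.2470  r=-7.2270  x^+=0.5612  v^+=-1.1745  a^+=-1.7579
step 2: x_pred=-1.6109  r=1.2409  x^+=-0.9780  v^+=-2.8130  a^+=-1.4114
step 3: x_pred=-4.6669  r=3.1569  x^+=-3.0569  v^+=-3.7982  a^+=-0.5300
step 4: x_pred=-7.2936  r=12.1936  x^+=-1.0749  v^+=-2.4852  a^+=2.8747
step 5: x_pred=-2.1048  r=0.6148  x^+=-1.7913  v^+=0.5985  a^+=3.0464
step 6: x_pred=0.4786  r=0.6214  x^+=0.7955  v^+=3.8617  a^+=3.2199
step 7: x_pred=6.5530  r=-9.6530  x^+=1.6300  v^+=5.7346  a^+=0.5246

x_post = 1.6300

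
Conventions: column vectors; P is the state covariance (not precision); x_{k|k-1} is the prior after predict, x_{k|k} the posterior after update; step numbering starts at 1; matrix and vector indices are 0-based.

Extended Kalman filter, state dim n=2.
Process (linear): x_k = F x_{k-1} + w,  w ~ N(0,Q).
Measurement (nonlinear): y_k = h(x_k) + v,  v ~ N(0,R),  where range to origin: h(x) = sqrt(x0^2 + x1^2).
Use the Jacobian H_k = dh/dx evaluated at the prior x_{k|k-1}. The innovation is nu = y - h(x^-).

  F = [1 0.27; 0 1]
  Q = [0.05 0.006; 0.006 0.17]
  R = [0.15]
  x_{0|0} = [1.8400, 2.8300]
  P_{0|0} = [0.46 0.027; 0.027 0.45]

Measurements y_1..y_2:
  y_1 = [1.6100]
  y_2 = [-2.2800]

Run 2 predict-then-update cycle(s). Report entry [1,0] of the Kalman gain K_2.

K[1,0] = 0.5236

step 1: x^-=[2.6041, 2.8300]  P^-=[0.5574 0.1545; 0.1545 0.6200]  H_jac=[0.6771 0.7359]  S=[0.8953]  K=[0.5486; 0.6265]  nu=[-2.2358]  x^+=[1.3776, 1.4293]  P^+=[0.2880 -0.1532; -0.1532 0.2686]
step 2: x^-=[1.7635, 1.4293]  P^-=[0.2748 -0.0746; -0.0746 0.4386]  H_jac=[0.7769 0.6297]  S=[0.4168]  K=[0.3996; 0.5236]  nu=[-4.5500]  x^+=[-0.0545, -0.9530]  P^+=[0.2083 -0.1618; -0.1618 0.3244]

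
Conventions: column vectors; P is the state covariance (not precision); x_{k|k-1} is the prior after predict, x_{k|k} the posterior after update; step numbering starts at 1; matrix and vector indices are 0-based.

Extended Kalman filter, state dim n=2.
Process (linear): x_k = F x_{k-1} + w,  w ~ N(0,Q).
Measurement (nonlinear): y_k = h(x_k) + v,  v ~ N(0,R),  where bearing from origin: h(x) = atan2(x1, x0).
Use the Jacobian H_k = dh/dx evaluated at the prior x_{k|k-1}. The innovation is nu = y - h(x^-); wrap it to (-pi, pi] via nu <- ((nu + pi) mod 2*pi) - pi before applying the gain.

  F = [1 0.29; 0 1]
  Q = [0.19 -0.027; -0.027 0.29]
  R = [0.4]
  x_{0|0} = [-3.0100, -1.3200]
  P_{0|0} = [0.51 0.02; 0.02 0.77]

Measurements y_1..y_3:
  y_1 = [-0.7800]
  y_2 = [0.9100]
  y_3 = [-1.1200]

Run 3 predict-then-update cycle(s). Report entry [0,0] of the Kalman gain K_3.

step 1: x^-=[-3.3928, -1.3200]  P^-=[0.7764 0.2163; 0.2163 1.0600]  H_jac=[0.0996 -0.2560]  S=[0.4661]  K=[0.0471; -0.5359]  nu=[1.9906]  x^+=[-3.2991, -2.3868]  P^+=[0.7753 0.2281; 0.2281 0.9261]
step 2: x^-=[-3.9912, -2.3868]  P^-=[1.1755 0.4696; 0.4696 1.2161]  H_jac=[0.1104 -0.1846]  S=[0.4366]  K=[0.0986; -0.3953]  nu=[-2.7705]  x^+=[-4.2645, -1.2915]  P^+=[1.1712 0.4867; 0.4867 1.1479]
step 3: x^-=[-4.6390, -1.2915]  P^-=[1.7400 0.7925; 0.7925 1.4379]  H_jac=[0.0557 -0.2001]  S=[0.4453]  K=[-0.1384; -0.5469]  nu=[1.7501]  x^+=[-4.8813, -2.2486]  P^+=[1.7315 0.7588; 0.7588 1.3047]

K[0,0] = -0.1384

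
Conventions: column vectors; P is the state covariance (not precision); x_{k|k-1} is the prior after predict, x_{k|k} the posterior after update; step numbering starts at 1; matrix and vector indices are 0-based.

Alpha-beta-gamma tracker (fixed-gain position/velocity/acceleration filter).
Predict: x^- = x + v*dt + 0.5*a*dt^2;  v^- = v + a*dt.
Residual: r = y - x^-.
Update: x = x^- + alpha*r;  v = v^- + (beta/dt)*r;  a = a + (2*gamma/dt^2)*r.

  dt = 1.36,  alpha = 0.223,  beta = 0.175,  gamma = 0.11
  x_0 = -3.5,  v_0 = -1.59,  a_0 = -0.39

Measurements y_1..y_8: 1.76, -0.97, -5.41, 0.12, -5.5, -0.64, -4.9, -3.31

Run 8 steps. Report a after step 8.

step 1: x_pred=-6.0231  r=7.7831  x^+=-4.2874  v^+=-1.1189  a^+=0.5358
step 2: x_pred=-5.3137  r=4.3437  x^+=-4.3450  v^+=0.1687  a^+=1.0524
step 3: x_pred=-3.1424  r=-2.2676  x^+=-3.6481  v^+=1.3082  a^+=0.7827
step 4: x_pred=-1.1452  r=1.2652  x^+=-0.8630  v^+=2.5354  a^+=0.9332
step 5: x_pred=3.4481  r=-8.9481  x^+=1.4527  v^+=2.6531  a^+=-0.1312
step 6: x_pred=4.9397  r=-5.5797  x^+=3.6954  v^+=1.7568  a^+=-0.7948
step 7: x_pred=5.3496  r=-10.2496  x^+=3.0639  v^+=-0.6431  a^+=-2.0140
step 8: x_pred=0.3268  r=-3.6368  x^+=-0.4842  v^+=-3.8500  a^+=-2.4465

a_post = -2.4465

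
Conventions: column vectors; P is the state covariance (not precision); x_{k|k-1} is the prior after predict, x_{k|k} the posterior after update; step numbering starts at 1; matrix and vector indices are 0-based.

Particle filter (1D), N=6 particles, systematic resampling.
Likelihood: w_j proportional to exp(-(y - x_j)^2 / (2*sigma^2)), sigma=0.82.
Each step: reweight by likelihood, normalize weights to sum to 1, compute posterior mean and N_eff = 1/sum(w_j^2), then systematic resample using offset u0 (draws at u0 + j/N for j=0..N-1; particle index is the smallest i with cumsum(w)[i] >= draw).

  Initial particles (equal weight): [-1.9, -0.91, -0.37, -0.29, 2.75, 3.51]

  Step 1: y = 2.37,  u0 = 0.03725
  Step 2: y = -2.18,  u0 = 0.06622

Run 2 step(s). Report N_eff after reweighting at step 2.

N_eff = 5.0049

step 1: w=[0.0000, 0.0003, 0.0029, 0.0040, 0.6974, 0.2954]  mean=2.9522  Neff=1.7433  idx=[4, 4, 4, 4, 4, 5]
step 2: w=[0.1999, 0.1999, 0.1999, 0.1999, 0.1999, 0.0005]  mean=2.7504  Neff=5.0049  idx=[0, 1, 1, 2, 3, 4]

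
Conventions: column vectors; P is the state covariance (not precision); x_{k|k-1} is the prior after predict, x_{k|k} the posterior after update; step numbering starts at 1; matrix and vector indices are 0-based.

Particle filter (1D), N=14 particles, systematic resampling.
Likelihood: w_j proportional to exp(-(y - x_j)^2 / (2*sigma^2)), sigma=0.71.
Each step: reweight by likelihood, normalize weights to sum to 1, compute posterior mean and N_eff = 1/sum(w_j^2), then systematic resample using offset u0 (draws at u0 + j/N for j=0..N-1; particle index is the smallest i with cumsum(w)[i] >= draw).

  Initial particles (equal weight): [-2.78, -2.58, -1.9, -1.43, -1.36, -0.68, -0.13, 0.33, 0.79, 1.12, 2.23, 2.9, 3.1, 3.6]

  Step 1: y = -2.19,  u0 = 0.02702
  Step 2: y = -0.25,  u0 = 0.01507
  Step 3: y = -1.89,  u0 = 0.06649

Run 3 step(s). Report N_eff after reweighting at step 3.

N_eff = 13.8264

step 1: w=[0.1925, 0.2338, 0.2501, 0.1533, 0.1373, 0.0283, 0.0040, 0.0005, 0.0000, 0.0000, 0.0000, 0.0000, 0.0000, 0.0000]  mean=-2.0393  Neff=5.0639  idx=[0, 0, 0, 1, 1, 1, 2, 2, 2, 2, 3, 3, 4, 4]
step 2: w=[0.0013, 0.0013, 0.0013, 0.0033, 0.0033, 0.0033, 0.0487, 0.0487, 0.0487, 0.0487, 0.1822, 0.1822, 0.2136, 0.2136]  mean=-1.5083  Neff=5.9844  idx=[6, 7, 8, 10, 10, 10, 11, 11, 12, 12, 12, 13, 13, 13]
step 3: w=[0.0862, 0.0862, 0.0862, 0.0699, 0.0699, 0.0699, 0.0699, 0.0699, 0.0653, 0.0653, 0.0653, 0.0653, 0.0653, 0.0653]  mean=-1.5242  Neff=13.8264  idx=[0, 1, 2, 3, 4, 5, 6, 7, 8, 9, 10, 11, 12, 13]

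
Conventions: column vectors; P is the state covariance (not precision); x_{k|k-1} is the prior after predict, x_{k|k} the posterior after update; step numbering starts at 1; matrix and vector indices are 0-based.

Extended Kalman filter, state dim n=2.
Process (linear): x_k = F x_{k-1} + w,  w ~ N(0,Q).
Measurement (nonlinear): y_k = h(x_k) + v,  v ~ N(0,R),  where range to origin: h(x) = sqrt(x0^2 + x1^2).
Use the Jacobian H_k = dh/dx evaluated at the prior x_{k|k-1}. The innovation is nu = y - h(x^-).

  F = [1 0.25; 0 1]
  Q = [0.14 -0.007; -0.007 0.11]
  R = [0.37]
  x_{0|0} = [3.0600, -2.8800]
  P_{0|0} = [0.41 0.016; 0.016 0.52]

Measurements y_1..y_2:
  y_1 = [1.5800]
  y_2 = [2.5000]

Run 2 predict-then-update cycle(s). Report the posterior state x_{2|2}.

step 1: x^-=[2.3400, -2.8800]  P^-=[0.5905 0.1390; 0.1390 0.6300]  H_jac=[0.6306 -0.7761]  S=[0.8482]  K=[0.3118; -0.4731]  nu=[-2.1308]  x^+=[1.6756, -1.8719]  P^+=[0.5080 0.2641; 0.2641 0.4401]
step 2: x^-=[1.2076, -1.8719]  P^-=[0.8076 0.3672; 0.3672 0.5501]  H_jac=[0.5421 -0.8403]  S=[0.6613]  K=[0.1955; -0.3981]  nu=[0.2723]  x^+=[1.2609, -1.9803]  P^+=[0.7823 0.4186; 0.4186 0.4453]

x_post = [1.2609, -1.9803]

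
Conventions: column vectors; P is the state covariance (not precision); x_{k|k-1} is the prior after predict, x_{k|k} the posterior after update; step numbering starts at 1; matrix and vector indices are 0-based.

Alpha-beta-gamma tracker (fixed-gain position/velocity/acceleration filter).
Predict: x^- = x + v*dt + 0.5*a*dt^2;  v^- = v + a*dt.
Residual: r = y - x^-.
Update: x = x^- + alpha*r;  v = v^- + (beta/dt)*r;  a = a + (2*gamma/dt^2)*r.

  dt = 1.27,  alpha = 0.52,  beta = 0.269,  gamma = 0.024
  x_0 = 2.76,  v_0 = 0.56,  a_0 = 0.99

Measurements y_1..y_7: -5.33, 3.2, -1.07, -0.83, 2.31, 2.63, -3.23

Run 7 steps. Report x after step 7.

x_post = 1.4737

step 1: x_pred=4.2696  r=-9.5996  x^+=-0.7222  v^+=-0.2160  a^+=0.7043
step 2: x_pred=-0.4285  r=3.6285  x^+=1.4583  v^+=1.4470  a^+=0.8123
step 3: x_pred=3.9511  r=-5.0211  x^+=1.3401  v^+=1.4151  a^+=0.6629
step 4: x_pred=3.6719  r=-4.5019  x^+=1.3309  v^+=1.3034  a^+=0.5289
step 5: x_pred=3.4128  r=-1.1028  x^+=2.8393  v^+=1.7415  a^+=0.4961
step 6: x_pred=5.4511  r=-2.8211  x^+=3.9842  v^+=1.7740  a^+=0.4121
step 7: x_pred=6.5695  r=-9.7995  x^+=1.4737  v^+=0.2217  a^+=0.1205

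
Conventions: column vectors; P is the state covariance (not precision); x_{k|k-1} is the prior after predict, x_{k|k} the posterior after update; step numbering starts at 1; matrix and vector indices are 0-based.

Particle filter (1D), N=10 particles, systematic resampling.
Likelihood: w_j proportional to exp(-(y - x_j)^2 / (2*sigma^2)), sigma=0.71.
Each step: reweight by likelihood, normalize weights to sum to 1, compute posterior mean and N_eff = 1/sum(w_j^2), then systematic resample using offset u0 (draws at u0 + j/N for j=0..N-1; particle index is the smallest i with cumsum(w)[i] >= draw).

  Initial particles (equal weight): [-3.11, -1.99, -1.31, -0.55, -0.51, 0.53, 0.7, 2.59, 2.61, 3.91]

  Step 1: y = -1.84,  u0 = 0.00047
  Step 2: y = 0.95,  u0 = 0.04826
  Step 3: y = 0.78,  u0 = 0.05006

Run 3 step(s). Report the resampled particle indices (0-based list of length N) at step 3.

step 1: w=[0.0875, 0.4239, 0.3280, 0.0832, 0.0750, 0.0016, 0.0007, 0.0000, 0.0000, 0.0000]  mean=-1.6281  Neff=3.2521  idx=[0, 1, 1, 1, 1, 1, 2, 2, 2, 3]
step 2: w=[0.0000, 0.0015, 0.0015, 0.0015, 0.0015, 0.0015, 0.0496, 0.0496, 0.0496, 0.8438]  mean=-0.6737  Neff=1.3900  idx=[6, 8, 9, 9, 9, 9, 9, 9, 9, 9]
step 3: w=[0.0093, 0.0093, 0.1227, 0.1227, 0.1227, 0.1227, 0.1227, 0.1227, 0.1227, 0.1227]  mean=-0.5642  Neff=8.2946  idx=[2, 3, 3, 4, 5, 6, 7, 7, 8, 9]

resampled_idx = [2, 3, 3, 4, 5, 6, 7, 7, 8, 9]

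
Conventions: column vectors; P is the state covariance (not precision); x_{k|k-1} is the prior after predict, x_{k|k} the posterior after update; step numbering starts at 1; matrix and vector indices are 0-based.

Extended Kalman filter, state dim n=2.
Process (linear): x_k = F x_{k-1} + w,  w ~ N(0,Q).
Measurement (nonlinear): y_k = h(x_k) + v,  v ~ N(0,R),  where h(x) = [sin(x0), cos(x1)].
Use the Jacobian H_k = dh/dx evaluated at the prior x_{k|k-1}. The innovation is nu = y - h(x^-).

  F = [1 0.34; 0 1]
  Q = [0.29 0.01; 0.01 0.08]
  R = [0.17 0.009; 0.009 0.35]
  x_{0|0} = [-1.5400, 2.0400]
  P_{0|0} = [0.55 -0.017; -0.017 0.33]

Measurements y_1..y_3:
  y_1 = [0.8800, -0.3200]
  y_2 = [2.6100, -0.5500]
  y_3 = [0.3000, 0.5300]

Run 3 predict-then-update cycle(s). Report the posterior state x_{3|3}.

step 1: x^-=[-0.8464, 2.0400]  P^-=[0.8666 0.1052; 0.1052 0.4100]  H_jac=[0.6627 0.0000; 0.0000 -0.8919]  S=[0.5506 -0.0532; -0.0532 0.6762]  K=[1.0375 -0.0572; 0.0750 -0.5349]  nu=[1.6289, 0.1322]  x^+=[0.8361, 2.0914]  P^+=[0.2654 0.0120; 0.0120 0.2092]
step 2: x^-=[1.5472, 2.0914]  P^-=[0.5877 0.0931; 0.0931 0.2892]  H_jac=[0.0236 0.0000; 0.0000 -0.8675]  S=[0.1703 0.0071; 0.0071 0.5676]  K=[0.0875 -0.1433; 0.0313 -0.4423]  nu=[1.6103, -0.0526]  x^+=[1.6956, 2.1651]  P^+=[0.5749 0.0569; 0.0569 0.1781]
step 3: x^-=[2.4317, 2.1651]  P^-=[0.9242 0.1275; 0.1275 0.2581]  H_jac=[-0.7584 0.0000; 0.0000 -0.8285]  S=[0.7016 0.0891; 0.0891 0.5272]  K=[-0.9950 -0.0322; -0.0882 -0.3908]  nu=[-0.3518, 1.0899]  x^+=[2.7466, 1.7702]  P^+=[0.2234 0.0244; 0.0244 0.1660]

x_post = [2.7466, 1.7702]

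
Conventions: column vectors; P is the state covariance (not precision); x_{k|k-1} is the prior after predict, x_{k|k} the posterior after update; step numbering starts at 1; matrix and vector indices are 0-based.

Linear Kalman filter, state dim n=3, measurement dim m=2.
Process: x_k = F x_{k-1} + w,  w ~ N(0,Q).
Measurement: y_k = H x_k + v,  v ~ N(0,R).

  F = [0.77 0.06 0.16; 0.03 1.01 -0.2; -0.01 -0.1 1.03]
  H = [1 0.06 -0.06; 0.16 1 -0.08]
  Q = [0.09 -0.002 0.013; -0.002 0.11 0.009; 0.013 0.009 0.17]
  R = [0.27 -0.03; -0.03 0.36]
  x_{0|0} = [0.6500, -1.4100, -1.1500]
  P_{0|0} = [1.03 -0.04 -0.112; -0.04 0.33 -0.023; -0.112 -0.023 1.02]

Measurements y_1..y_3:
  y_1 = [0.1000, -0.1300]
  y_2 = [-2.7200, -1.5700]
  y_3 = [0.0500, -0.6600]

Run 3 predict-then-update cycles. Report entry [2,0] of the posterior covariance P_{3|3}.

step 1: x^-=[0.2319, -1.1746, -1.0500]  P^-=[0.6963 -0.0088 0.0846; -0.0088 0.4966 -0.2623; 0.0846 -0.2623 1.2625]  S=[0.9633 0.1178; 0.1178 0.9195]  K=[0.7154 0.0126; -0.0310 0.5653; 0.0400 -0.3855]  nu=[-0.1244, 0.9235]  x^+=[0.1545, -0.6487, -1.4110]  P^+=[0.2009 -0.0416 0.0939; -0.0416 0.2059 -0.0648; 0.0939 -0.0648 1.1279]
step 2: x^-=[-0.1457, -0.3683, -1.3900]  P^-=[0.2568 -0.0771 0.2707; -0.0771 0.3879 -0.3093; 0.2707 -0.3093 1.3800]  S=[0.4937 -0.0410; -0.0410 0.7812]  K=[0.4739 -0.0489; -0.0289 0.5109; 0.3043 -0.4658]  nu=[-2.6356, -1.2896]  x^+=[-1.3316, -0.9509, -1.5914]  P^+=[0.1422 -0.0408 0.1721; -0.0408 0.1824 -0.1121; 0.1721 -0.1121 1.1532]
step 3: x^-=[-1.3370, -0.6821, -1.5307]  P^-=[0.2409 -0.0988 0.3351; -0.0988 0.3830 -0.3597; 0.3351 -0.3597 1.4147]  S=[0.4679 -0.0682; -0.0682 0.7756]  K=[0.4487 -0.0728; -0.0421 0.5069; 0.4151 -0.5041]  nu=[1.3361, 0.1136]  x^+=[-0.7458, -0.6808, -1.0333]  P^+=[0.1382 -0.0456 0.2020; -0.0456 0.1800 -0.1375; 0.2020 -0.1375 1.1085]

P_post[2,0] = 0.2020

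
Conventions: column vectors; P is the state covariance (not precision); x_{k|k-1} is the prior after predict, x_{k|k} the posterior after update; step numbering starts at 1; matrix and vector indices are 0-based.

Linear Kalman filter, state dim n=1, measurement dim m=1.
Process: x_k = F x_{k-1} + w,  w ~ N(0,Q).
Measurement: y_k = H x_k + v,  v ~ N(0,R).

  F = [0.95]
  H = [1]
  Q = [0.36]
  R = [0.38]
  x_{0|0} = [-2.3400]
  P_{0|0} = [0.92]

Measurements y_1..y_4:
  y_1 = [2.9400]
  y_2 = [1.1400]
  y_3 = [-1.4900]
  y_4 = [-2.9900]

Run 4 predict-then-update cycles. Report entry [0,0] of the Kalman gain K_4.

step 1: x^-=[-2.2230]  P^-=[1.1903]  S=[1.5703]  K=[0.7580]  nu=[5.1630]  x^+=[1.6906]  P^+=[0.2880]
step 2: x^-=[1.6061]  P^-=[0.6200]  S=[1.0000]  K=[0.6200]  nu=[-0.4661]  x^+=[1.3171]  P^+=[0.2356]
step 3: x^-=[1.2513]  P^-=[0.5726]  S=[0.9526]  K=[0.6011]  nu=[-2.7413]  x^+=[-0.3965]  P^+=[0.2284]
step 4: x^-=[-0.3767]  P^-=[0.5661]  S=[0.9461]  K=[0.5984]  nu=[-2.6133]  x^+=[-1.9404]  P^+=[0.2274]

K[0,0] = 0.5984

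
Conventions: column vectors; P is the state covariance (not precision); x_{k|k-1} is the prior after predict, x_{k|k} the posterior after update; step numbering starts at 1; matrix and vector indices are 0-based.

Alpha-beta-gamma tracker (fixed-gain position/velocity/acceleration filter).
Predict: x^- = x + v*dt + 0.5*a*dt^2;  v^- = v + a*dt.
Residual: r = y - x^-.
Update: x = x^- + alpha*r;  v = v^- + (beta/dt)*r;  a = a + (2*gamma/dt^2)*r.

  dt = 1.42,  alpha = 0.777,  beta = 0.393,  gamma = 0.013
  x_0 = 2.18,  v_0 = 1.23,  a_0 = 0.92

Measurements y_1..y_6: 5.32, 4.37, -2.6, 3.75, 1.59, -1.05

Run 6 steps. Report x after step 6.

step 1: x_pred=4.8541  r=0.4659  x^+=5.2161  v^+=2.6653  a^+=0.9260
step 2: x_pred=9.9345  r=-5.5645  x^+=5.6109  v^+=2.4402  a^+=0.8543
step 3: x_pred=9.9373  r=-12.5373  x^+=0.1958  v^+=0.1835  a^+=0.6926
step 4: x_pred=1.1546  r=2.5954  x^+=3.1712  v^+=1.8852  a^+=0.7261
step 5: x_pred=6.5803  r=-4.9903  x^+=2.7028  v^+=1.5351  a^+=0.6617
step 6: x_pred=5.5499  r=-6.5999  x^+=0.4218  v^+=0.6482  a^+=0.5766

x_post = 0.4218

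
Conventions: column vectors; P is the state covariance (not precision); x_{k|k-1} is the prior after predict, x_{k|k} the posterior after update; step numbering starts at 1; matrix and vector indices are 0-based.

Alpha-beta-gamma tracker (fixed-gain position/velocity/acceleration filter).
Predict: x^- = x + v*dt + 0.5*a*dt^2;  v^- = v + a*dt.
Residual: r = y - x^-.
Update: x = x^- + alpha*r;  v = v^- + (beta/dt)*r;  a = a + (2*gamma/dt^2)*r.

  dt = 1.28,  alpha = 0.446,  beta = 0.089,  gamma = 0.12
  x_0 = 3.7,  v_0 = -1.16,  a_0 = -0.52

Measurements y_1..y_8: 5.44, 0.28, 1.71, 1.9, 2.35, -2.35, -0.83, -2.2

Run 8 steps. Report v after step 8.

v_post = 1.9112

step 1: x_pred=1.7892  r=3.6508  x^+=3.4175  v^+=-1.5718  a^+=0.0148
step 2: x_pred=1.4177  r=-1.1377  x^+=0.9103  v^+=-1.6319  a^+=-0.1519
step 3: x_pred=-1.3030  r=3.0130  x^+=0.0408  v^+=-1.6168  a^+=0.2895
step 4: x_pred=-1.7916  r=3.6916  x^+=-0.1452  v^+=-0.9896  a^+=0.8302
step 5: x_pred=-0.7317  r=3.0817  x^+=0.6427  v^+=0.2874  a^+=1.2817
step 6: x_pred=2.0605  r=-4.4105  x^+=0.0934  v^+=1.6212  a^+=0.6356
step 7: x_pred=2.6893  r=-3.5193  x^+=1.1197  v^+=2.1901  a^+=0.1201
step 8: x_pred=4.0214  r=-6.2214  x^+=1.2467  v^+=1.9112  a^+=-0.7913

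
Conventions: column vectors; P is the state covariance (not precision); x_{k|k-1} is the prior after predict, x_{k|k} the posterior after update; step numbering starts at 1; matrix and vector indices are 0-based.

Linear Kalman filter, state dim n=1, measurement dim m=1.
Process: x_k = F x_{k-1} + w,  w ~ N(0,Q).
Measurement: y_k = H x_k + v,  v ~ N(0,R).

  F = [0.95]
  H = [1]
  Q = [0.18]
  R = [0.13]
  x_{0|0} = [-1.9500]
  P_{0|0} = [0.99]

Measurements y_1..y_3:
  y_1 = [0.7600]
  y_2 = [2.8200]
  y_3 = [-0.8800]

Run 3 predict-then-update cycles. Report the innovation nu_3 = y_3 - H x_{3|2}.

step 1: x^-=[-1.8525]  P^-=[1.0735]  S=[1.2035]  K=[0.8920]  nu=[2.6125]  x^+=[0.4778]  P^+=[0.1160]
step 2: x^-=[0.4539]  P^-=[0.2847]  S=[0.4147]  K=[0.6865]  nu=[2.3661]  x^+=[2.0782]  P^+=[0.0892]
step 3: x^-=[1.9743]  P^-=[0.2605]  S=[0.3905]  K=[0.6671]  nu=[-2.8543]  x^+=[0.0701]  P^+=[0.0867]

innov = [-2.8543]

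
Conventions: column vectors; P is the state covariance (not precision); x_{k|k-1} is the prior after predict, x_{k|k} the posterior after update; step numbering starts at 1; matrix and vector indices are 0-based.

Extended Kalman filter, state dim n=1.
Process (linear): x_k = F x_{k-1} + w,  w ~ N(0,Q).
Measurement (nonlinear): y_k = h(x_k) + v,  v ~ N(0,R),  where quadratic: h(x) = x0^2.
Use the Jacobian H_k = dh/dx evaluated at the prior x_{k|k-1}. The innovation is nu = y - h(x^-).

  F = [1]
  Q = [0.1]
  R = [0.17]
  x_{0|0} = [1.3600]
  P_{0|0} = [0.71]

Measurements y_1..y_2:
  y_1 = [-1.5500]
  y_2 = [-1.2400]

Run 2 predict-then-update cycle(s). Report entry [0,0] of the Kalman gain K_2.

step 1: x^-=[1.3600]  P^-=[0.8100]  H_jac=[2.7200]  S=[6.1627]  K=[0.3575]  nu=[-3.3996]  x^+=[0.1446]  P^+=[0.0223]
step 2: x^-=[0.1446]  P^-=[0.1223]  H_jac=[0.2892]  S=[0.1802]  K=[0.1963]  nu=[-1.2609]  x^+=[-0.1029]  P^+=[0.1154]

K[0,0] = 0.1963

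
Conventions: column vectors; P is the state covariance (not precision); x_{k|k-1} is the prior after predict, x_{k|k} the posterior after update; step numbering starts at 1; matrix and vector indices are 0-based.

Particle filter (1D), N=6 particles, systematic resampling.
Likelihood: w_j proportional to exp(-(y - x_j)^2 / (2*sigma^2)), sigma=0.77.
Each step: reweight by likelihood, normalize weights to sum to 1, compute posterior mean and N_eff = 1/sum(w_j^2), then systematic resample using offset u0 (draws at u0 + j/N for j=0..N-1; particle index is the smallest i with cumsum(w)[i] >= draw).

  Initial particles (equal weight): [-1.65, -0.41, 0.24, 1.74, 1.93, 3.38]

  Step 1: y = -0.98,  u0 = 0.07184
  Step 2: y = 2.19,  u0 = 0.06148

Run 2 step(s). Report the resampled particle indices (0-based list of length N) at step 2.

resampled_idx = [2, 5, 5, 5, 5, 5]

step 1: w=[0.3952, 0.4388, 0.1645, 0.0011, 0.0005, 0.0000]  mean=-0.7896  Neff=2.6615  idx=[0, 0, 1, 1, 1, 2]
step 2: w=[0.0001, 0.0001, 0.0662, 0.0662, 0.0662, 0.8013]  mean=0.1107  Neff=1.5261  idx=[2, 5, 5, 5, 5, 5]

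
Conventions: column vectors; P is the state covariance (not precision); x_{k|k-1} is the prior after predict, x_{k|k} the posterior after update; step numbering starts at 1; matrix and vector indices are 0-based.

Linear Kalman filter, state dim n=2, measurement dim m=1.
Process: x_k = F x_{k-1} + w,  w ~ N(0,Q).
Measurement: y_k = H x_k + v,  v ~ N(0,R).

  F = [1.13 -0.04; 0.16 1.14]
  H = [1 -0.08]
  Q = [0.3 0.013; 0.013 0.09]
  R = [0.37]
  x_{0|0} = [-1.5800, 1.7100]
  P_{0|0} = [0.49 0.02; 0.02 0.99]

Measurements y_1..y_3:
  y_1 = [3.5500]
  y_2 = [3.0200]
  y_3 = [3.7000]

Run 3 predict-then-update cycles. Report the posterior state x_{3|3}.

x_post = [3.6240, 2.8049]

step 1: x^-=[-1.8538, 1.6966]  P^-=[0.9255 0.0821; 0.0821 1.3964]  S=[1.2913]  K=[0.7116; -0.0229]  nu=[5.5395]  x^+=[2.0883, 1.5695]  P^+=[0.2716 0.1032; 0.1032 1.3958]
step 2: x^-=[2.2969, 2.1233]  P^-=[0.6397 0.1307; 0.1307 1.9485]  S=[1.0012]  K=[0.6284; -0.0252]  nu=[0.8929]  x^+=[2.8581, 2.1009]  P^+=[0.2442 0.1465; 0.1465 1.9479]
step 3: x^-=[3.1456, 2.8523]  P^-=[0.6017 0.1561; 0.1561 2.6812]  S=[0.9639]  K=[0.6113; -0.0605]  nu=[0.7826]  x^+=[3.6240, 2.8049]  P^+=[0.2415 0.1918; 0.1918 2.6776]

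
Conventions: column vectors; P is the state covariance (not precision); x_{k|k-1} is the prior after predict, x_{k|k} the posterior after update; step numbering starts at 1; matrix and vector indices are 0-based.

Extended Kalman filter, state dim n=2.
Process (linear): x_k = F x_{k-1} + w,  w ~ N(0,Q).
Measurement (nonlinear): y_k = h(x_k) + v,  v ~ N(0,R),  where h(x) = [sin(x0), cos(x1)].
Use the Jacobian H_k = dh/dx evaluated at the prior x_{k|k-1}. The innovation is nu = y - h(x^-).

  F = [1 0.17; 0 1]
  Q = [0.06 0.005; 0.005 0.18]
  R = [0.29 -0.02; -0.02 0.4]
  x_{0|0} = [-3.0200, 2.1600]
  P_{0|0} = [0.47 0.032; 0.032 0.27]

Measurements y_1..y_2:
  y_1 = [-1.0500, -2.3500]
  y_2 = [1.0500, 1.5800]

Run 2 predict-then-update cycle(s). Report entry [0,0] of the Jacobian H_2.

H_jac[0,0] = -0.0539

step 1: x^-=[-2.6528, 2.1600]  P^-=[0.5487 0.0829; 0.0829 0.4500]  H_jac=[-0.8829 0.0000; 0.0000 -0.8314]  S=[0.7177 0.0409; 0.0409 0.7110]  K=[-0.6717 -0.0583; -0.0723 -0.5220]  nu=[-0.5804, -1.7943]  x^+=[-2.1583, 3.1386]  P^+=[0.2193 0.0119; 0.0119 0.2494]
step 2: x^-=[-1.6247, 3.1386]  P^-=[0.2905 0.0593; 0.0593 0.4294]  H_jac=[-0.0539 0.0000; 0.0000 -0.0030]  S=[0.2908 -0.0200; -0.0200 0.4000]  K=[-0.0540 -0.0031; -0.0112 -0.0038]  nu=[2.0485, 2.5800]  x^+=[-1.7435, 3.1058]  P^+=[0.2897 0.0591; 0.0591 0.4294]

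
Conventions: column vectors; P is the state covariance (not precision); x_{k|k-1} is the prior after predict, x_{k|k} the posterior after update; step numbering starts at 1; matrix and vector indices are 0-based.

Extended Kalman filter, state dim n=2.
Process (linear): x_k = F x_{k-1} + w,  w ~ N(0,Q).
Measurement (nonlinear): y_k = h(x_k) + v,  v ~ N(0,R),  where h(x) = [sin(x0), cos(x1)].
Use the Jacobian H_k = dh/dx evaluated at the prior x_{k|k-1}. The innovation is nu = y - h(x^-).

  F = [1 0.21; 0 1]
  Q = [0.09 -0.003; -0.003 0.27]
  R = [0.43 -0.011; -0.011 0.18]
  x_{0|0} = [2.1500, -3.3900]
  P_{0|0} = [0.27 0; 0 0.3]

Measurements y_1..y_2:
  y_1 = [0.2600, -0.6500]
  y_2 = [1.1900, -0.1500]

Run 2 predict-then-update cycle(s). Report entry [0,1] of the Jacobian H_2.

H_jac[0,1] = 0.0000

step 1: x^-=[1.4381, -3.3900]  P^-=[0.3732 0.0600; 0.0600 0.5700]  H_jac=[0.1323 0.0000; 0.0000 -0.2459]  S=[0.4365 -0.0130; -0.0130 0.2145]  K=[0.1113 -0.0621; -0.0012 -0.6535]  nu=[-0.7312, 0.3193]  x^+=[1.3369, -3.5978]  P^+=[0.3668 0.0504; 0.0504 0.4784]
step 2: x^-=[0.5814, -3.5978]  P^-=[0.4991 0.1479; 0.1479 0.7484]  H_jac=[0.8357 0.0000; 0.0000 -0.4405]  S=[0.7786 -0.0654; -0.0654 0.3253]  K=[0.5278 -0.0941; 0.0748 -0.9987]  nu=[0.6408, 0.7477]  x^+=[0.8492, -4.2966]  P^+=[0.2728 0.0516; 0.0516 0.4099]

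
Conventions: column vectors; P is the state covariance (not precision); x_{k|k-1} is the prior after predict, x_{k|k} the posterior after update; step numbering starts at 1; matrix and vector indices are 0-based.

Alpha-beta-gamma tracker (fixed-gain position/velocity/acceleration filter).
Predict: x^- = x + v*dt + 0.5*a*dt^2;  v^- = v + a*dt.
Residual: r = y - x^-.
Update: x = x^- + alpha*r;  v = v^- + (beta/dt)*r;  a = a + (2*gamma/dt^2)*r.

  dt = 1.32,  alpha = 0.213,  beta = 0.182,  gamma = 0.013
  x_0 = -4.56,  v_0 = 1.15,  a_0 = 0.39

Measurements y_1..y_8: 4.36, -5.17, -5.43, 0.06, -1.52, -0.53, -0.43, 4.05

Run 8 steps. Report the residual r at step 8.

resid = 2.5700

step 1: x_pred=-2.7022  r=7.0622  x^+=-1.1980  v^+=2.6385  a^+=0.4954
step 2: x_pred=2.7165  r=-7.8865  x^+=1.0366  v^+=2.2051  a^+=0.3777
step 3: x_pred=4.2764  r=-9.7064  x^+=2.2089  v^+=1.3653  a^+=0.2329
step 4: x_pred=4.2140  r=-4.1540  x^+=3.3292  v^+=1.1000  a^+=0.1709
step 5: x_pred=4.9300  r=-6.4500  x^+=3.5562  v^+=0.4362  a^+=0.0746
step 6: x_pred=4.1969  r=-4.7269  x^+=3.1901  v^+=-0.1170  a^+=0.0041
step 7: x_pred=3.0392  r=-3.4692  x^+=2.3002  v^+=-0.5900  a^+=-0.0477
step 8: x_pred=1.4800  r=2.5700  x^+=2.0274  v^+=-0.2985  a^+=-0.0093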